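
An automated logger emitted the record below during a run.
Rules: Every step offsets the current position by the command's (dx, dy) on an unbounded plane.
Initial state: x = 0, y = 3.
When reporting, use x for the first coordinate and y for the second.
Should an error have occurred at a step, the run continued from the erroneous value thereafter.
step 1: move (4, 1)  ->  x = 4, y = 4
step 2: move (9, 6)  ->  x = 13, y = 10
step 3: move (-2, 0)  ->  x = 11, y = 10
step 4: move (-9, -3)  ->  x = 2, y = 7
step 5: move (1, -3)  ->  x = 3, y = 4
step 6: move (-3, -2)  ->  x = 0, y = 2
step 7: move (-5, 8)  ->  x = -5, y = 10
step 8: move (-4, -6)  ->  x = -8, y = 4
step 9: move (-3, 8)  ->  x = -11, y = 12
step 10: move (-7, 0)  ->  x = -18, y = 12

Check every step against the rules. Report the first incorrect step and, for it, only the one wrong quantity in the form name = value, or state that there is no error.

Recomputing the run from the initial state:
step 1: x = 4, y = 4
step 2: x = 13, y = 10
step 3: x = 11, y = 10
step 4: x = 2, y = 7
step 5: x = 3, y = 4
step 6: x = 0, y = 2
step 7: x = -5, y = 10
step 8: x = -9, y = 4
step 9: x = -12, y = 12
step 10: x = -19, y = 12
The first disagreement with the record is at step 8, where the value should be x = -9.

step 8, x = -9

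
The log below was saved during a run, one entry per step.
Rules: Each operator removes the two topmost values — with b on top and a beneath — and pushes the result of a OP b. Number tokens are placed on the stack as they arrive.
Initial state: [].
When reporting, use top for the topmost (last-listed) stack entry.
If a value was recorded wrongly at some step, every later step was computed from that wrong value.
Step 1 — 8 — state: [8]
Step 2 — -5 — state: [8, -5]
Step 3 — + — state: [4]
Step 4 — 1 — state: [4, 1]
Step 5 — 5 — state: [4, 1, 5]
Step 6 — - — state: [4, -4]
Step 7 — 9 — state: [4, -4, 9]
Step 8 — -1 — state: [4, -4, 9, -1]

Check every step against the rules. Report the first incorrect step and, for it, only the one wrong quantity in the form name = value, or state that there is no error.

step 1: push 8: top = 8 -> same as recorded
step 2: push -5: top = -5 -> confirmed correct
step 3: 8 + -5 = 3 -> first mismatch against the log
First deviation found at step 3; the corrected entry is top = 3.

step 3, top = 3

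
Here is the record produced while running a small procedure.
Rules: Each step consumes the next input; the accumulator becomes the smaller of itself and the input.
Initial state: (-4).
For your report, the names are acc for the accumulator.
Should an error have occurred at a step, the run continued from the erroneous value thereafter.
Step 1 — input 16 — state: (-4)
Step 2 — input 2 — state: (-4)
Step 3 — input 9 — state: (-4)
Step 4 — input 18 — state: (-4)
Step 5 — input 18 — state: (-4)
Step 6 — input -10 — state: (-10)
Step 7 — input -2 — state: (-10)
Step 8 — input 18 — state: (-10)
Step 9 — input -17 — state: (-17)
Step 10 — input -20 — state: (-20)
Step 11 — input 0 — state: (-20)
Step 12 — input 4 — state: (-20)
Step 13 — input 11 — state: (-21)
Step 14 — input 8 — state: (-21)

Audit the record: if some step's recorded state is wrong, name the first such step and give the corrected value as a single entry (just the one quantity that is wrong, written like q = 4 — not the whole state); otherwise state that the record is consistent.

step 13, acc = -20

1. acc = min(-4, 16) = -4 (no discrepancy)
2. acc = min(-4, 2) = -4 (in agreement)
3. acc = min(-4, 9) = -4 (no discrepancy)
4. acc = min(-4, 18) = -4 (matches)
5. acc = min(-4, 18) = -4 (no discrepancy)
6. acc = min(-4, -10) = -10 (agrees with the record)
7. acc = min(-10, -2) = -10 (matches)
8. acc = min(-10, 18) = -10 (checks out)
9. acc = min(-10, -17) = -17 (consistent with the record)
10. acc = min(-17, -20) = -20 (same as recorded)
11. acc = min(-20, 0) = -20 (consistent with the record)
12. acc = min(-20, 4) = -20 (agrees with the record)
13. acc = min(-20, 11) = -20 (the entry is off here)
First deviation found at step 13; the corrected entry is acc = -20.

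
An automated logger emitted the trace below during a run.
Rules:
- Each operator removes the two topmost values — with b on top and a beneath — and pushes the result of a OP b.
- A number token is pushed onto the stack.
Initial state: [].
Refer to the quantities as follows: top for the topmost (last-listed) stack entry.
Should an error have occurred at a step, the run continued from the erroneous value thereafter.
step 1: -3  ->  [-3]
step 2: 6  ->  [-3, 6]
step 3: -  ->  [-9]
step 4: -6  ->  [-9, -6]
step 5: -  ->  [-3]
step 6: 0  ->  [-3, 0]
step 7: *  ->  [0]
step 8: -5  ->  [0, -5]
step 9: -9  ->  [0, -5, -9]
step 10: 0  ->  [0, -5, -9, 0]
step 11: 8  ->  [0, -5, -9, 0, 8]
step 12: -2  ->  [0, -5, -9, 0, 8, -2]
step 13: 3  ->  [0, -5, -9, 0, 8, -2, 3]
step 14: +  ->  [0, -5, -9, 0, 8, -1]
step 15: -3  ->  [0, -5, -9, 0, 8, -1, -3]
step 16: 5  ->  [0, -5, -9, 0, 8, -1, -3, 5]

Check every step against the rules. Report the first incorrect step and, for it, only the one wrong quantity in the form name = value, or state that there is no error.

step 14, top = 1

Step 1: push -3: top = -3 — confirmed correct.
Step 2: push 6: top = 6 — confirmed correct.
Step 3: -3 - 6 = -9 — confirmed correct.
Step 4: push -6: top = -6 — confirmed correct.
Step 5: -9 - -6 = -3 — in agreement.
Step 6: push 0: top = 0 — verified.
Step 7: -3 * 0 = 0 — matches.
Step 8: push -5: top = -5 — agrees with the trace.
Step 9: push -9: top = -9 — in agreement.
Step 10: push 0: top = 0 — no discrepancy.
Step 11: push 8: top = 8 — same as recorded.
Step 12: push -2: top = -2 — verified.
Step 13: push 3: top = 3 — checks out.
Step 14: -2 + 3 = 1 — the entry is off here.
First incorrect step: 14; the correct value is top = 1.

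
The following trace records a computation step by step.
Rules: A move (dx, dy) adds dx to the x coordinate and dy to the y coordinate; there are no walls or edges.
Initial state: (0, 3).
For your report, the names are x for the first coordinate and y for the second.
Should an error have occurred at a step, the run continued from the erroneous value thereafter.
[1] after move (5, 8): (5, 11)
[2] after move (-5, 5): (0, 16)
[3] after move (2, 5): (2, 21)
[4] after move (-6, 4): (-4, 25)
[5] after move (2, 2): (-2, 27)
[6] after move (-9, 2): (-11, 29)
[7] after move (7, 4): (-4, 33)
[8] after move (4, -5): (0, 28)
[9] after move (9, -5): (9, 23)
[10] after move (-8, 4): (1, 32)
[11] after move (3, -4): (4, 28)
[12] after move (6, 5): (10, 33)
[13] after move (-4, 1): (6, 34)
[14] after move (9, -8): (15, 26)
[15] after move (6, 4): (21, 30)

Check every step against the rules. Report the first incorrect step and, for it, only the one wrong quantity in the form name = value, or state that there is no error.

Recomputing the run from the initial state:
step 1: x = 5, y = 11
step 2: x = 0, y = 16
step 3: x = 2, y = 21
step 4: x = -4, y = 25
step 5: x = -2, y = 27
step 6: x = -11, y = 29
step 7: x = -4, y = 33
step 8: x = 0, y = 28
step 9: x = 9, y = 23
step 10: x = 1, y = 27
step 11: x = 4, y = 23
step 12: x = 10, y = 28
step 13: x = 6, y = 29
step 14: x = 15, y = 21
step 15: x = 21, y = 25
The first disagreement with the trace is at step 10, where the value should be y = 27.

step 10, y = 27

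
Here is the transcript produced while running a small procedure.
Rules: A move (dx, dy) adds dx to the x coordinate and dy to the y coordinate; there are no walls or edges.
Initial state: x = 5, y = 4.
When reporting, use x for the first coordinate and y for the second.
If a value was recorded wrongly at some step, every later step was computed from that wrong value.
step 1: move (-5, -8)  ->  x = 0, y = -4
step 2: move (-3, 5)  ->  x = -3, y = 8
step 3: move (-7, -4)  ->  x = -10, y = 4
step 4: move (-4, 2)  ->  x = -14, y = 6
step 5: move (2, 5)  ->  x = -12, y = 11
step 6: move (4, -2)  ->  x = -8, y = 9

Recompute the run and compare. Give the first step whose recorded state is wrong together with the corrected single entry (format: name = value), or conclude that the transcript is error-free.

Recomputing the run from the initial state:
step 1: x = 0, y = -4
step 2: x = -3, y = 1
step 3: x = -10, y = -3
step 4: x = -14, y = -1
step 5: x = -12, y = 4
step 6: x = -8, y = 2
The first disagreement with the transcript is at step 2, where the value should be y = 1.

step 2, y = 1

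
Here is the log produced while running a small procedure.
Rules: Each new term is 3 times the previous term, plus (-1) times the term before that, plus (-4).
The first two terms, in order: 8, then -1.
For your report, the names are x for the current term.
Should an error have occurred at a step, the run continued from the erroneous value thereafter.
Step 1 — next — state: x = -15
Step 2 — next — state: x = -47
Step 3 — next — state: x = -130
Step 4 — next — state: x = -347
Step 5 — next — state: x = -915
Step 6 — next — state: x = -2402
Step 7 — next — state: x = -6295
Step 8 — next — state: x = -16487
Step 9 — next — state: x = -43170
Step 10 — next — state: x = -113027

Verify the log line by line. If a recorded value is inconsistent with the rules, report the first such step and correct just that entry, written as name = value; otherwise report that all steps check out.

Recomputing the run from the initial state:
step 1: x = -15
step 2: x = -48
step 3: x = -133
step 4: x = -355
step 5: x = -936
step 6: x = -2457
step 7: x = -6439
step 8: x = -16864
step 9: x = -44157
step 10: x = -115611
The first disagreement with the log is at step 2, where the value should be x = -48.

step 2, x = -48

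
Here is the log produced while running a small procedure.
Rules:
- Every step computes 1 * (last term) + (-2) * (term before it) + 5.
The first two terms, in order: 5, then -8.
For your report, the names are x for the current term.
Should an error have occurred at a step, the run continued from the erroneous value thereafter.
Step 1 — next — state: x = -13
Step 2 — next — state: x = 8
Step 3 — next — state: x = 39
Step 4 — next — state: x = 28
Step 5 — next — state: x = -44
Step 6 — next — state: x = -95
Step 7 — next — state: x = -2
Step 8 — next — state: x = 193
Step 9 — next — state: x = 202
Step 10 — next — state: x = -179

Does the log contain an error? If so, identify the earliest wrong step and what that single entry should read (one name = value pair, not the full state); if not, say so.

step 5, x = -45

step 1: x = 1*(-8) + (-2)*(5) + (5) = -13 -> exactly as logged
step 2: x = 1*(-13) + (-2)*(-8) + (5) = 8 -> exactly as logged
step 3: x = 1*(8) + (-2)*(-13) + (5) = 39 -> no discrepancy
step 4: x = 1*(39) + (-2)*(8) + (5) = 28 -> exactly as logged
step 5: x = 1*(28) + (-2)*(39) + (5) = -45 -> this is not what the log shows
So the first discrepancy is step 5, where the right value is x = -45.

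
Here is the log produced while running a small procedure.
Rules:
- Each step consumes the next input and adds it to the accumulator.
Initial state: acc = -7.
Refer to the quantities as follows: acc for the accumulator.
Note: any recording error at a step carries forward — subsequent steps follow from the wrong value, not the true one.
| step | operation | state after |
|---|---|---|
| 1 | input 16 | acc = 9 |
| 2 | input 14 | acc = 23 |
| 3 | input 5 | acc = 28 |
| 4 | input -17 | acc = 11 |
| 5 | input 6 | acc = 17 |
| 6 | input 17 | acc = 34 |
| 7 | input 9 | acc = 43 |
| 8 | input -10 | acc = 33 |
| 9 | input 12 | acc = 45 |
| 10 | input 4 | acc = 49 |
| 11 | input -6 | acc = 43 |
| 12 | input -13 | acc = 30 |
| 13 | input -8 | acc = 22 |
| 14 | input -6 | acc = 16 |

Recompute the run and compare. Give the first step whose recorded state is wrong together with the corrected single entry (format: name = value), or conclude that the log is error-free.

no error

Step 1: acc = -7 + 16 = 9 — agrees with the log.
Step 2: acc = 9 + 14 = 23 — in agreement.
Step 3: acc = 23 + 5 = 28 — exactly as logged.
Step 4: acc = 28 + -17 = 11 — same as recorded.
Step 5: acc = 11 + 6 = 17 — verified.
Step 6: acc = 17 + 17 = 34 — in agreement.
Step 7: acc = 34 + 9 = 43 — in agreement.
Step 8: acc = 43 + -10 = 33 — consistent with the log.
Step 9: acc = 33 + 12 = 45 — consistent with the log.
Step 10: acc = 45 + 4 = 49 — matches.
Step 11: acc = 49 + -6 = 43 — checks out.
Step 12: acc = 43 + -13 = 30 — confirmed correct.
Step 13: acc = 30 + -8 = 22 — checks out.
Step 14: acc = 22 + -6 = 16 — consistent with the log.
No step deviates from the rules.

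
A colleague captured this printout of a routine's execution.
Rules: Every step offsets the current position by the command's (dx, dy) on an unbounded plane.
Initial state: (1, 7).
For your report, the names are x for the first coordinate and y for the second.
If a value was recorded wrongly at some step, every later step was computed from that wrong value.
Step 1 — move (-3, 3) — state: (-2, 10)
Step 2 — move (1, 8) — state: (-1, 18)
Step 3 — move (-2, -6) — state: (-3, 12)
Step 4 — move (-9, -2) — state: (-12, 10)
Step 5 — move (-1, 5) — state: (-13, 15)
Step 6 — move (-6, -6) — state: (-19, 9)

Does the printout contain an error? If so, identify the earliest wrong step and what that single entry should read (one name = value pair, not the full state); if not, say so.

no error

step 1: x = 1 + (-3) = -2, y = 7 + (3) = 10 -> exactly as logged
step 2: x = -2 + (1) = -1, y = 10 + (8) = 18 -> agrees with the printout
step 3: x = -1 + (-2) = -3, y = 18 + (-6) = 12 -> checks out
step 4: x = -3 + (-9) = -12, y = 12 + (-2) = 10 -> consistent with the printout
step 5: x = -12 + (-1) = -13, y = 10 + (5) = 15 -> checks out
step 6: x = -13 + (-6) = -19, y = 15 + (-6) = 9 -> same as recorded
Nothing is out of place; the run is error-free.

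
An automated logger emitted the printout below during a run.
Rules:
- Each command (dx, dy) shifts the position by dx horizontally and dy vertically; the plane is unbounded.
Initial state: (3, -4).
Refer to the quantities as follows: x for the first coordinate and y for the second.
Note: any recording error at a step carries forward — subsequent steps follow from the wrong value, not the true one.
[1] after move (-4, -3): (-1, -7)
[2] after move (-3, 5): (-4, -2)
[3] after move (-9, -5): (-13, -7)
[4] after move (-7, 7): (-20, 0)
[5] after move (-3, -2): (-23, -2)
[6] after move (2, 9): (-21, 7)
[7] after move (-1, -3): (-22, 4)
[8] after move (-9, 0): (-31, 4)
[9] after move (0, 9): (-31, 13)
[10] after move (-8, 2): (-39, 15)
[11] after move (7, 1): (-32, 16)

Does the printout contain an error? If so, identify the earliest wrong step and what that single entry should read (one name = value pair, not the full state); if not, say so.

Recomputing the run from the initial state:
step 1: x = -1, y = -7
step 2: x = -4, y = -2
step 3: x = -13, y = -7
step 4: x = -20, y = 0
step 5: x = -23, y = -2
step 6: x = -21, y = 7
step 7: x = -22, y = 4
step 8: x = -31, y = 4
step 9: x = -31, y = 13
step 10: x = -39, y = 15
step 11: x = -32, y = 16
This matches the printout at every step.

no error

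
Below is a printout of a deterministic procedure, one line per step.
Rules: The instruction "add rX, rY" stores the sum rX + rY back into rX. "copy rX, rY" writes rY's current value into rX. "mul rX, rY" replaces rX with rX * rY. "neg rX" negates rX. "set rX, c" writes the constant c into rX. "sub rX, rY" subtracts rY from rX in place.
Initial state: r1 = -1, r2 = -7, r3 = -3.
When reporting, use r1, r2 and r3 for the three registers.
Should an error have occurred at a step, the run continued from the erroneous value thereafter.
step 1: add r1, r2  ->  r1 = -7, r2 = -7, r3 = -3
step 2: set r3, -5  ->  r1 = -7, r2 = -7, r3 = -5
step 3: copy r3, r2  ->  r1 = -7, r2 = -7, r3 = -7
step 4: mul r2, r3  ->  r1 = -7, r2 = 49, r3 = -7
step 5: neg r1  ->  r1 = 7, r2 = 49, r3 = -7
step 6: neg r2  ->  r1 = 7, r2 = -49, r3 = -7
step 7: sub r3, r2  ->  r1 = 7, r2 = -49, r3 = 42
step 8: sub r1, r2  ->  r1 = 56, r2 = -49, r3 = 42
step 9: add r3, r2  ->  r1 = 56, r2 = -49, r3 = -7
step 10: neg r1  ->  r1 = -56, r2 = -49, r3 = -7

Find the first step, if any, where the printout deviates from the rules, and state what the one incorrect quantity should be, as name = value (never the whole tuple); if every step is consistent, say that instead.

step 1: r1 = -1 + -7 = -8 -> this is not what the printout shows
So the first discrepancy is step 1, where the right value is r1 = -8.

step 1, r1 = -8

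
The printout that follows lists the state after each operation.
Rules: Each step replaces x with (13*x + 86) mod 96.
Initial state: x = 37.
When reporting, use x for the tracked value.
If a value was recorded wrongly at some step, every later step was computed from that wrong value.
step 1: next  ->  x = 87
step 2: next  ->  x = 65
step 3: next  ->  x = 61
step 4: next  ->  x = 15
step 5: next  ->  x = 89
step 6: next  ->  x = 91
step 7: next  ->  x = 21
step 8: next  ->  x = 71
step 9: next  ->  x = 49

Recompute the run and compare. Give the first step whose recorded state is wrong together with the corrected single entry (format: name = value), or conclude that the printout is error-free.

step 3, x = 67

Recomputing the run from the initial state:
step 1: x = 87
step 2: x = 65
step 3: x = 67
step 4: x = 93
step 5: x = 47
step 6: x = 25
step 7: x = 27
step 8: x = 53
step 9: x = 7
The first disagreement with the printout is at step 3, where the value should be x = 67.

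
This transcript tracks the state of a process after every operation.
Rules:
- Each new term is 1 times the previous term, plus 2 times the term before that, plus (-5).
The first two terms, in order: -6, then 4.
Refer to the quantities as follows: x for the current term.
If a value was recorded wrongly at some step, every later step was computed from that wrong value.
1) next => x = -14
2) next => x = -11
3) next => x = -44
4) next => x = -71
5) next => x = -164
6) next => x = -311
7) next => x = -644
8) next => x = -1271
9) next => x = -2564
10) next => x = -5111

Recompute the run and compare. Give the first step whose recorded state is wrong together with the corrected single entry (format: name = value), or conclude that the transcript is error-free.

step 1, x = -13

step 1: x = 1*(4) + (2)*(-6) + (-5) = -13 -> the transcript disagrees here
The earliest wrong entry is at step 1: it should read x = -13.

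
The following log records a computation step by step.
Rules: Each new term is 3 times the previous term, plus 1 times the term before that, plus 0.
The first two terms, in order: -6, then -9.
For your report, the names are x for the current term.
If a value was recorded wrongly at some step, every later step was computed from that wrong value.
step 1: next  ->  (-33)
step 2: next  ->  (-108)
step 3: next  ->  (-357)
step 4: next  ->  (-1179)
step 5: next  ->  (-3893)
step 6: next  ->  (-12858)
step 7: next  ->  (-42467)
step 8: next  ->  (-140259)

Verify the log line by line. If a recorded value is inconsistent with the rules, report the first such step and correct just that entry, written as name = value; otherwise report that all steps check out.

step 1: x = 3*(-9) + (1)*(-6) + (0) = -33 -> no discrepancy
step 2: x = 3*(-33) + (1)*(-9) + (0) = -108 -> exactly as logged
step 3: x = 3*(-108) + (1)*(-33) + (0) = -357 -> checks out
step 4: x = 3*(-357) + (1)*(-108) + (0) = -1179 -> matches
step 5: x = 3*(-1179) + (1)*(-357) + (0) = -3894 -> the log disagrees here
Step 5 is the first one off; corrected, x = -3894.

step 5, x = -3894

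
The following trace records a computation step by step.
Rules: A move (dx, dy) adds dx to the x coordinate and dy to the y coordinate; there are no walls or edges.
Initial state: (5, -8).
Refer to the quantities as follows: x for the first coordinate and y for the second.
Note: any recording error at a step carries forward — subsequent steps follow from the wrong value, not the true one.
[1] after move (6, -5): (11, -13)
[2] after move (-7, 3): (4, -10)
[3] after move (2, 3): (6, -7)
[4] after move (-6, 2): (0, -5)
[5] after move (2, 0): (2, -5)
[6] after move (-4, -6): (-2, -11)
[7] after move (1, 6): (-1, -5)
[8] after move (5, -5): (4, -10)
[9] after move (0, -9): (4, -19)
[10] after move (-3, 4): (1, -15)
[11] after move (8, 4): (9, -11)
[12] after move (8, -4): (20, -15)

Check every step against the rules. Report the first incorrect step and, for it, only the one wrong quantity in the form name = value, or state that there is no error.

Recomputing the run from the initial state:
step 1: x = 11, y = -13
step 2: x = 4, y = -10
step 3: x = 6, y = -7
step 4: x = 0, y = -5
step 5: x = 2, y = -5
step 6: x = -2, y = -11
step 7: x = -1, y = -5
step 8: x = 4, y = -10
step 9: x = 4, y = -19
step 10: x = 1, y = -15
step 11: x = 9, y = -11
step 12: x = 17, y = -15
The first disagreement with the trace is at step 12, where the value should be x = 17.

step 12, x = 17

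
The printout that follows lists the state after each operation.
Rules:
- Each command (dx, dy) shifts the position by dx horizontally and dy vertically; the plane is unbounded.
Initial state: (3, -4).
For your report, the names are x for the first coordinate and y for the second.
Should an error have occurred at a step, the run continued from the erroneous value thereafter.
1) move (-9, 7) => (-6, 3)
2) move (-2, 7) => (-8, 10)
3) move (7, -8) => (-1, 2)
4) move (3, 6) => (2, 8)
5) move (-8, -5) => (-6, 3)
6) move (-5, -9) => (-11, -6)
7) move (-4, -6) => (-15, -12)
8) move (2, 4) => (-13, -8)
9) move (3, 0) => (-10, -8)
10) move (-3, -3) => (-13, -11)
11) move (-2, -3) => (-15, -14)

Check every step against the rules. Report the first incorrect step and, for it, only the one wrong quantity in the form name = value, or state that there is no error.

1. x = 3 + (-9) = -6, y = -4 + (7) = 3 (matches)
2. x = -6 + (-2) = -8, y = 3 + (7) = 10 (same as recorded)
3. x = -8 + (7) = -1, y = 10 + (-8) = 2 (matches)
4. x = -1 + (3) = 2, y = 2 + (6) = 8 (verified)
5. x = 2 + (-8) = -6, y = 8 + (-5) = 3 (checks out)
6. x = -6 + (-5) = -11, y = 3 + (-9) = -6 (exactly as logged)
7. x = -11 + (-4) = -15, y = -6 + (-6) = -12 (in agreement)
8. x = -15 + (2) = -13, y = -12 + (4) = -8 (checks out)
9. x = -13 + (3) = -10, y = -8 + (0) = -8 (in agreement)
10. x = -10 + (-3) = -13, y = -8 + (-3) = -11 (same as recorded)
11. x = -13 + (-2) = -15, y = -11 + (-3) = -14 (confirmed correct)
No step deviates from the rules.

no error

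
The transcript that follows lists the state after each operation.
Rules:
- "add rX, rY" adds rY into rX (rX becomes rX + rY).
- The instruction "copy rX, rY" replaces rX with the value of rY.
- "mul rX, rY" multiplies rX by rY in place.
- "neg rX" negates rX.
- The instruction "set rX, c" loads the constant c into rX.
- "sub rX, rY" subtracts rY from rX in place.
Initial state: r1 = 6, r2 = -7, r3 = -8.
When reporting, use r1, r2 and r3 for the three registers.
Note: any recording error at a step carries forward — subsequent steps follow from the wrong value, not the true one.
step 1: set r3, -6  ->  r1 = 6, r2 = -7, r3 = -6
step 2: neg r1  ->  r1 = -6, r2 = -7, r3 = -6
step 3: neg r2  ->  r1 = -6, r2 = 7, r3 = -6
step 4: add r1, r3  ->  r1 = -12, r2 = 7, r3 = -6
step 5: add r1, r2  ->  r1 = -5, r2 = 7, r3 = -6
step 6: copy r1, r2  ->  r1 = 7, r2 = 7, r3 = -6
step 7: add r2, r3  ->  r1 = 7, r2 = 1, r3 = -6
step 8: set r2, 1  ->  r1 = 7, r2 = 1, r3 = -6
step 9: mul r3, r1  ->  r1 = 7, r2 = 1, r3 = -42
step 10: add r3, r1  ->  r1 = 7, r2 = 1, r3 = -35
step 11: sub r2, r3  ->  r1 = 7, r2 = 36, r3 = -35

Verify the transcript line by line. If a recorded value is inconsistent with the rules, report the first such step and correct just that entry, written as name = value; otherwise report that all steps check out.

Step 1: r3 = -6 — matches.
Step 2: r1 = -(6) = -6 — no discrepancy.
Step 3: r2 = -(-7) = 7 — matches.
Step 4: r1 = -6 + -6 = -12 — agrees with the transcript.
Step 5: r1 = -12 + 7 = -5 — checks out.
Step 6: r1 = 7 — in agreement.
Step 7: r2 = 7 + -6 = 1 — checks out.
Step 8: r2 = 1 — confirmed correct.
Step 9: r3 = -6 * 7 = -42 — verified.
Step 10: r3 = -42 + 7 = -35 — consistent with the transcript.
Step 11: r2 = 1 - -35 = 36 — in agreement.
All steps check out; nothing to correct.

no error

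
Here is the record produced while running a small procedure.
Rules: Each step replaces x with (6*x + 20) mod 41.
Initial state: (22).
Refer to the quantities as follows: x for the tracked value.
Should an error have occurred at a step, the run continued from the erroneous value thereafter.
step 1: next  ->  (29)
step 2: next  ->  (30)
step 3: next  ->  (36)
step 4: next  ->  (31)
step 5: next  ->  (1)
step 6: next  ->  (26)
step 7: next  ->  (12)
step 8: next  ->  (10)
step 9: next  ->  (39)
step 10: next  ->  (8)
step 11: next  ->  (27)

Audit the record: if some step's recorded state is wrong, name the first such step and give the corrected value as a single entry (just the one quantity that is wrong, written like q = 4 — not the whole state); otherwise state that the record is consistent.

Recomputing the run from the initial state:
step 1: x = 29
step 2: x = 30
step 3: x = 36
step 4: x = 31
step 5: x = 1
step 6: x = 26
step 7: x = 12
step 8: x = 10
step 9: x = 39
step 10: x = 8
step 11: x = 27
This matches the record at every step.

no error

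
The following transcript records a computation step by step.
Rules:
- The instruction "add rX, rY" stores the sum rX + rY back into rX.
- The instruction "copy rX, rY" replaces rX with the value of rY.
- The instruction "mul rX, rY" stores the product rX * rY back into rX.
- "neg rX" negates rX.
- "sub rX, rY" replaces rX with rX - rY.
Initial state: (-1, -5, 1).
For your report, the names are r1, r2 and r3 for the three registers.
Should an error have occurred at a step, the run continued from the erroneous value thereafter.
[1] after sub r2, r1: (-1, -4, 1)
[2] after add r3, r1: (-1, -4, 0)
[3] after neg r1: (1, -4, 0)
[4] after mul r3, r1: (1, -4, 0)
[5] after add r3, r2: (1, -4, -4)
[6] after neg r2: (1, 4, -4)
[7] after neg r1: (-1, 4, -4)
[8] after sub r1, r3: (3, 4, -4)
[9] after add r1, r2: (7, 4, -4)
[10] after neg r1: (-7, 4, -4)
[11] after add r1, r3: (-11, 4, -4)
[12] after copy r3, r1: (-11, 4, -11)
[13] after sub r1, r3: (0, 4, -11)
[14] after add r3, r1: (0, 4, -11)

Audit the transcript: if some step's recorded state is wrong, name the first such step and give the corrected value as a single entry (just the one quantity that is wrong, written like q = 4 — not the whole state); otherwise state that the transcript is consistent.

1. r2 = -5 - -1 = -4 (matches)
2. r3 = 1 + -1 = 0 (verified)
3. r1 = -(-1) = 1 (verified)
4. r3 = 0 * 1 = 0 (verified)
5. r3 = 0 + -4 = -4 (agrees with the transcript)
6. r2 = -(-4) = 4 (agrees with the transcript)
7. r1 = -(1) = -1 (agrees with the transcript)
8. r1 = -1 - -4 = 3 (agrees with the transcript)
9. r1 = 3 + 4 = 7 (no discrepancy)
10. r1 = -(7) = -7 (agrees with the transcript)
11. r1 = -7 + -4 = -11 (exactly as logged)
12. r3 = -11 (no discrepancy)
13. r1 = -11 - -11 = 0 (verified)
14. r3 = -11 + 0 = -11 (same as recorded)
All steps check out; nothing to correct.

no error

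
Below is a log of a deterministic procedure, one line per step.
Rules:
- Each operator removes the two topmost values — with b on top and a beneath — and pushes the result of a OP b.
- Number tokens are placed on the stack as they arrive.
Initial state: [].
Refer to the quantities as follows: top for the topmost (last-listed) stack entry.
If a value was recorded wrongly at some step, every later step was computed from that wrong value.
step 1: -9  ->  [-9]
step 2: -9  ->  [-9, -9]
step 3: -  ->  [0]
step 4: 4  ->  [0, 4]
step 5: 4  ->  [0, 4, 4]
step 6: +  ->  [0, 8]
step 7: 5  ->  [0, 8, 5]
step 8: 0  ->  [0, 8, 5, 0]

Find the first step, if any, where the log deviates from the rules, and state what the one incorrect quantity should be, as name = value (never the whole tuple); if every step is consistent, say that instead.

1. push -9: top = -9 (consistent with the log)
2. push -9: top = -9 (agrees with the log)
3. -9 - -9 = 0 (verified)
4. push 4: top = 4 (same as recorded)
5. push 4: top = 4 (agrees with the log)
6. 4 + 4 = 8 (checks out)
7. push 5: top = 5 (confirmed correct)
8. push 0: top = 0 (matches)
Each recorded entry agrees with the recomputation.

no error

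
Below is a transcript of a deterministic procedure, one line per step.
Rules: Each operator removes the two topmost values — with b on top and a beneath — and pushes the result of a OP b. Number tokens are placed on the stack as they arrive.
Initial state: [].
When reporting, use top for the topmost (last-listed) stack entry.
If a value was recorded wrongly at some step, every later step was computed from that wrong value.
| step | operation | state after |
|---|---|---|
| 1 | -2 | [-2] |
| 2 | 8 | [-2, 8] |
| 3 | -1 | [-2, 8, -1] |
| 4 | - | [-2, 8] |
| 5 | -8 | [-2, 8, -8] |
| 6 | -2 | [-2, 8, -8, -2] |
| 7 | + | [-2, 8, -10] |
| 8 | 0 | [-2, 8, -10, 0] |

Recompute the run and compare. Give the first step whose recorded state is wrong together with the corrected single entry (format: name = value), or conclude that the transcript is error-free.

step 4, top = 9

step 1: push -2: top = -2 -> verified
step 2: push 8: top = 8 -> consistent with the transcript
step 3: push -1: top = -1 -> agrees with the transcript
step 4: 8 - -1 = 9 -> the transcript disagrees here
So the first discrepancy is step 4, where the right value is top = 9.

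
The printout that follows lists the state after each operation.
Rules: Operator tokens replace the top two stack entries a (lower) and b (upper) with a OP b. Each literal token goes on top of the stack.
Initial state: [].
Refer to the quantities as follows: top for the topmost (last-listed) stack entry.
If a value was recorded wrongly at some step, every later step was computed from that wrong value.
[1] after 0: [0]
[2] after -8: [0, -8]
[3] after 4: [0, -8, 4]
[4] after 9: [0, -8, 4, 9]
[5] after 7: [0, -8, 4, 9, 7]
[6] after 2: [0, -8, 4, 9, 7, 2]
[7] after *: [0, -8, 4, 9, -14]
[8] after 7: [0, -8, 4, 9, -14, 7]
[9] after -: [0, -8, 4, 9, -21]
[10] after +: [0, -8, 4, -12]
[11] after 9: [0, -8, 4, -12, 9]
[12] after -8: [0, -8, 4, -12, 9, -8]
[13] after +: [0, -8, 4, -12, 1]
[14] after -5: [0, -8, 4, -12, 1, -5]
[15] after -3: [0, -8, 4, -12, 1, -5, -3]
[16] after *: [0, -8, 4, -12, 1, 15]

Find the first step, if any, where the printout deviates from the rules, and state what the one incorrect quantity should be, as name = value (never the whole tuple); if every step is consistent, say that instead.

step 7, top = 14

step 1: push 0: top = 0 -> exactly as logged
step 2: push -8: top = -8 -> consistent with the printout
step 3: push 4: top = 4 -> no discrepancy
step 4: push 9: top = 9 -> same as recorded
step 5: push 7: top = 7 -> no discrepancy
step 6: push 2: top = 2 -> exactly as logged
step 7: 7 * 2 = 14 -> first mismatch against the printout
The audit stops at step 7: the recorded entry is wrong and should be top = 14.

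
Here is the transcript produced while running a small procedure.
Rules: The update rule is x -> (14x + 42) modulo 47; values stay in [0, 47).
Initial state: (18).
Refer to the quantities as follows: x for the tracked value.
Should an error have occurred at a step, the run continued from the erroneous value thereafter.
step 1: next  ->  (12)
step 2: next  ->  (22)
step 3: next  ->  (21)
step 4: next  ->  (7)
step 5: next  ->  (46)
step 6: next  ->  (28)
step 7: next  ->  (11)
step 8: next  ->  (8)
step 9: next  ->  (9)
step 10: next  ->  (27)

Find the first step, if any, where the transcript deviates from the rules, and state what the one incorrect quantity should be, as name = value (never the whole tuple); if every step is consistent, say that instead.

1. x = (14*18 + 42) mod 47 = 12 (no discrepancy)
2. x = (14*12 + 42) mod 47 = 22 (same as recorded)
3. x = (14*22 + 42) mod 47 = 21 (confirmed correct)
4. x = (14*21 + 42) mod 47 = 7 (checks out)
5. x = (14*7 + 42) mod 47 = 46 (consistent with the transcript)
6. x = (14*46 + 42) mod 47 = 28 (in agreement)
7. x = (14*28 + 42) mod 47 = 11 (no discrepancy)
8. x = (14*11 + 42) mod 47 = 8 (confirmed correct)
9. x = (14*8 + 42) mod 47 = 13 (a discrepancy with the transcript)
So the first discrepancy is step 9, where the right value is x = 13.

step 9, x = 13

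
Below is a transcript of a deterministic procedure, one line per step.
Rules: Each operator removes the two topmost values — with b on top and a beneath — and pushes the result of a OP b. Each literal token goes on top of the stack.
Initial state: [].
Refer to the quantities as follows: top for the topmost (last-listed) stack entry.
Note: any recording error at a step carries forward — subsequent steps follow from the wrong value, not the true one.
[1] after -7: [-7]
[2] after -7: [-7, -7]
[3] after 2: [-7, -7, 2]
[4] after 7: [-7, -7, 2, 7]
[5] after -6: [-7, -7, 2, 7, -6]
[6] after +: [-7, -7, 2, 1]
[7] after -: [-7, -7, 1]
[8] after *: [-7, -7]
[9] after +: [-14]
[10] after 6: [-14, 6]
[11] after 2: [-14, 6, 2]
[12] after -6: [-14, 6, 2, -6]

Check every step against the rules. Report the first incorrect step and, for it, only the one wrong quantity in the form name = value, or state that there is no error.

no error

Recomputing the run from the initial state:
step 1: [-7]
step 2: [-7, -7]
step 3: [-7, -7, 2]
step 4: [-7, -7, 2, 7]
step 5: [-7, -7, 2, 7, -6]
step 6: [-7, -7, 2, 1]
step 7: [-7, -7, 1]
step 8: [-7, -7]
step 9: [-14]
step 10: [-14, 6]
step 11: [-14, 6, 2]
step 12: [-14, 6, 2, -6]
This matches the transcript at every step.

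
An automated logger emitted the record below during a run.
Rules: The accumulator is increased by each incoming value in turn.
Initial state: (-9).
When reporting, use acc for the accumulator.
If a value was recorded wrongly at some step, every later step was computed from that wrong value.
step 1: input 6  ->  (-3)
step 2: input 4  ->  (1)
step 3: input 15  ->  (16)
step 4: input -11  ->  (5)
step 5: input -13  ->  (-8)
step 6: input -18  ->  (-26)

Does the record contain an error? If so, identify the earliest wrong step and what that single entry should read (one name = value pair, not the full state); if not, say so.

Recomputing the run from the initial state:
step 1: acc = -3
step 2: acc = 1
step 3: acc = 16
step 4: acc = 5
step 5: acc = -8
step 6: acc = -26
This matches the record at every step.

no error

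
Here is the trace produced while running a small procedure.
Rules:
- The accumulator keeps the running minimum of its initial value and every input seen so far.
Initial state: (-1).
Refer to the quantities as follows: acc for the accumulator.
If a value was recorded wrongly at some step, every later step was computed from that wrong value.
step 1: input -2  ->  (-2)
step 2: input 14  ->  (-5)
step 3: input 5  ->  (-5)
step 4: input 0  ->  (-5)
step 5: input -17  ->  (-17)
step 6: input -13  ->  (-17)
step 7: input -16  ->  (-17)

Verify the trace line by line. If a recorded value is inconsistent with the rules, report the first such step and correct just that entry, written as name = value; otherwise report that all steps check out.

step 2, acc = -2

Recomputing the run from the initial state:
step 1: acc = -2
step 2: acc = -2
step 3: acc = -2
step 4: acc = -2
step 5: acc = -17
step 6: acc = -17
step 7: acc = -17
The first disagreement with the trace is at step 2, where the value should be acc = -2.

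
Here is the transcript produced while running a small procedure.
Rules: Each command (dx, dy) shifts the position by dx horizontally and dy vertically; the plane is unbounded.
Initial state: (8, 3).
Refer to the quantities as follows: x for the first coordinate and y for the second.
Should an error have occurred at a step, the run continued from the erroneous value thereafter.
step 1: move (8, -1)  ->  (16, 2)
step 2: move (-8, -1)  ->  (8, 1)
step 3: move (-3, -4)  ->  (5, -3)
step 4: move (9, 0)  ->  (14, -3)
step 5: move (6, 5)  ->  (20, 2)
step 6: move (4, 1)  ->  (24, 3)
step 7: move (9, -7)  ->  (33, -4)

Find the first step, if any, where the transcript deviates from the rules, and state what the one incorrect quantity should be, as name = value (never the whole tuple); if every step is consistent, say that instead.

no error

1. x = 8 + (8) = 16, y = 3 + (-1) = 2 (agrees with the transcript)
2. x = 16 + (-8) = 8, y = 2 + (-1) = 1 (matches)
3. x = 8 + (-3) = 5, y = 1 + (-4) = -3 (agrees with the transcript)
4. x = 5 + (9) = 14, y = -3 + (0) = -3 (matches)
5. x = 14 + (6) = 20, y = -3 + (5) = 2 (confirmed correct)
6. x = 20 + (4) = 24, y = 2 + (1) = 3 (agrees with the transcript)
7. x = 24 + (9) = 33, y = 3 + (-7) = -4 (in agreement)
Each recorded entry agrees with the recomputation.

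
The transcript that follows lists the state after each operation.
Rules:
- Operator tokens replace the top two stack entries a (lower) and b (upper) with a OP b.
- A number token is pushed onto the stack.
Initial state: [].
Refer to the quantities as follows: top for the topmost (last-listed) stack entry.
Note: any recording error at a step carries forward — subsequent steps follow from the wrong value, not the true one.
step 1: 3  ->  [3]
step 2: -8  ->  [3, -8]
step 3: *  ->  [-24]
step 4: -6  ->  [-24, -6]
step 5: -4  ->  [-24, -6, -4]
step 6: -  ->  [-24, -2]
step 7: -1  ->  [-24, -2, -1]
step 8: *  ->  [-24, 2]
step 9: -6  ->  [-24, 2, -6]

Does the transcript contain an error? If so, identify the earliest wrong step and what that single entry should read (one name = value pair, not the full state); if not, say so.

step 1: push 3: top = 3 -> verified
step 2: push -8: top = -8 -> confirmed correct
step 3: 3 * -8 = -24 -> same as recorded
step 4: push -6: top = -6 -> exactly as logged
step 5: push -4: top = -4 -> same as recorded
step 6: -6 - -4 = -2 -> confirmed correct
step 7: push -1: top = -1 -> checks out
step 8: -2 * -1 = 2 -> consistent with the transcript
step 9: push -6: top = -6 -> in agreement
No step deviates from the rules.

no error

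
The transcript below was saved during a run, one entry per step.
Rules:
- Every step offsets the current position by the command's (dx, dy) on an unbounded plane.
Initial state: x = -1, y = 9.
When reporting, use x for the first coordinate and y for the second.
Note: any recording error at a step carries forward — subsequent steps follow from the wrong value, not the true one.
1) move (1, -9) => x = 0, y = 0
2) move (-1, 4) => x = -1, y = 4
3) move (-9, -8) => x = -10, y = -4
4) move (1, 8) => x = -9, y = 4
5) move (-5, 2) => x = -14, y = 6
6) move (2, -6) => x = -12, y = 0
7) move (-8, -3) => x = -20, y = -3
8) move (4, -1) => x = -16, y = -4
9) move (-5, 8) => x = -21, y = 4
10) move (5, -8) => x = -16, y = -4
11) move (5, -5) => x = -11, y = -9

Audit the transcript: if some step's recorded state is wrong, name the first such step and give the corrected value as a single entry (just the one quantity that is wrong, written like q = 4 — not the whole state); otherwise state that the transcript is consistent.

step 1: x = -1 + (1) = 0, y = 9 + (-9) = 0 -> same as recorded
step 2: x = 0 + (-1) = -1, y = 0 + (4) = 4 -> same as recorded
step 3: x = -1 + (-9) = -10, y = 4 + (-8) = -4 -> in agreement
step 4: x = -10 + (1) = -9, y = -4 + (8) = 4 -> agrees with the transcript
step 5: x = -9 + (-5) = -14, y = 4 + (2) = 6 -> checks out
step 6: x = -14 + (2) = -12, y = 6 + (-6) = 0 -> in agreement
step 7: x = -12 + (-8) = -20, y = 0 + (-3) = -3 -> same as recorded
step 8: x = -20 + (4) = -16, y = -3 + (-1) = -4 -> no discrepancy
step 9: x = -16 + (-5) = -21, y = -4 + (8) = 4 -> matches
step 10: x = -21 + (5) = -16, y = 4 + (-8) = -4 -> agrees with the transcript
step 11: x = -16 + (5) = -11, y = -4 + (-5) = -9 -> verified
No step deviates from the rules.

no error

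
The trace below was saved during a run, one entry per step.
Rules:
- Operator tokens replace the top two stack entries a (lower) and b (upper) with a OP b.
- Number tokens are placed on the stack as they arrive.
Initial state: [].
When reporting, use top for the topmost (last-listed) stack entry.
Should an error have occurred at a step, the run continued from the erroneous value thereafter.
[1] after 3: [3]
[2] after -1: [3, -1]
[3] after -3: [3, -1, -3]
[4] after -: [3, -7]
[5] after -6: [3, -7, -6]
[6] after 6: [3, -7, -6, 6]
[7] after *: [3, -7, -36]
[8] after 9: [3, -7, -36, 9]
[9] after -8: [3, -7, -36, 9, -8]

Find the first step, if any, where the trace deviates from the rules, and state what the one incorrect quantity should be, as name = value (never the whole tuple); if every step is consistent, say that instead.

1. push 3: top = 3 (no discrepancy)
2. push -1: top = -1 (no discrepancy)
3. push -3: top = -3 (verified)
4. -1 - -3 = 2 (the recorded entry deviates here)
The audit stops at step 4: the recorded entry is wrong and should be top = 2.

step 4, top = 2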